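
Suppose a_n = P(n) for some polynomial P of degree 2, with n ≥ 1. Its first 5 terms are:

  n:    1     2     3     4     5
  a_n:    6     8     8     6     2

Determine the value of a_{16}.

1st diffs: 2, 0, -2, -4.
2nd diffs: -2, -2, -2 (constant).
So a_n = -n^2 + 5n + 2.
Evaluating at n = 16 gives a_{16} = -174.

-174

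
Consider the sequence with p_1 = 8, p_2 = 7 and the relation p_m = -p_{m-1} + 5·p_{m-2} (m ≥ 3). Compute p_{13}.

364808

Compute successive terms:
p_3 = 33;  p_4 = 2;  p_5 = 163;  …;  p_{10} = -15238;  p_{11} = 48103;  p_{12} = -124293;  p_{13} = 364808.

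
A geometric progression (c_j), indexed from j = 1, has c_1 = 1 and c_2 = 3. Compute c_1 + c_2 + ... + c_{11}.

Common ratio r = 3.
c_j = 1·3^(j-1).
S = 1·(3^11 - 1)/(3 - 1) = 1·(177147 - 1)/(2) = 88573.

88573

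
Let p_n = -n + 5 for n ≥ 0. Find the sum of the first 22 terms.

-121

Over n = 0..21: Σn = 231.
Total = (-1)·231 + (5)·22 = -121.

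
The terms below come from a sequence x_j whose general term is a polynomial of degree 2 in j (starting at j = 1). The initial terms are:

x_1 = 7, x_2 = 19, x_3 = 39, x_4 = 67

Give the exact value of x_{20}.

1st diffs: 12, 20, 28.
2nd diffs: 8, 8 (constant).
Newton forward-difference form: x_j = 7 + 12·C(j-1,1) + 8·C(j-1,2).
At j = 20: j-1 = 19, so x_{20} = 7 + 228 + 1368 = 1603.

1603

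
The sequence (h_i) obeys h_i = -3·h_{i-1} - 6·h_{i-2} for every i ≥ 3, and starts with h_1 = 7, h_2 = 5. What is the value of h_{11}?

-70713

Applying the relation repeatedly:
h_3 = -57; h_4 = 141; h_5 = -81; h_6 = -603; h_7 = 2295; h_8 = -3267; h_9 = -3969; h_{10} = 31509; h_{11} = -70713.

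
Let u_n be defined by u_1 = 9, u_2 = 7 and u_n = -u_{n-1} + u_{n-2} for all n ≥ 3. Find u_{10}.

Iterate the recurrence:
u_3 = 2; u_4 = 5; u_5 = -3; u_6 = 8; u_7 = -11; u_8 = 19; u_9 = -30; u_{10} = 49.

49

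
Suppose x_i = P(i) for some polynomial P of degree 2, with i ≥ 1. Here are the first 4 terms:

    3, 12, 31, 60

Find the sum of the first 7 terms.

1st diffs: 9, 19, 29.
2nd diffs: 10, 10 (constant).
So x_i = 5i^2 - 6i + 4.
Continuing: 99, 148, 207.
Summing i = 1..7 (7 terms) gives 560.

560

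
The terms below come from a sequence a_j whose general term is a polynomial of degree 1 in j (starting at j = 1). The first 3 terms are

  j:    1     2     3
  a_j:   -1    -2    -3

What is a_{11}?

-11

1st diffs: -1, -1 (constant).
So a_j = -j.
Evaluating at j = 11 gives a_{11} = -11.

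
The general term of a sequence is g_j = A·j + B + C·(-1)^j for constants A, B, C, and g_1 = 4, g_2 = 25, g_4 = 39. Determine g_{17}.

Write the equations: A + B - C = 4; 2A + B + C = 25; 4A + B + C = 39.
Subtracting the first from the second: A + 2C = 21.
Subtracting the second from the third: 2A = 14.
Solving: C = 7, A = 7, then B = 4.
So g_j = 7·j + 4 + 7·(-1)^j; at j=17 this is 116.

116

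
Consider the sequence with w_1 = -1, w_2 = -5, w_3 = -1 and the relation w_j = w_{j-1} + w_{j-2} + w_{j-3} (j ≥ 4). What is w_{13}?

Step forward from the initial values:
w_4 = -7  w_5 = -13  w_6 = -21  w_7 = -41  w_8 = -75  w_9 = -137  w_{10} = -253  w_{11} = -465  w_{12} = -855  w_{13} = -1573.

-1573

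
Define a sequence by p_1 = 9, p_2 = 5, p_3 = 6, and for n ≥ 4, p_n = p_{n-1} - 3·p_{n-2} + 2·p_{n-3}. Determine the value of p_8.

Applying the relation repeatedly:
p_4 = 9;  p_5 = 1;  p_6 = -14;  p_7 = 1;  p_8 = 45.

45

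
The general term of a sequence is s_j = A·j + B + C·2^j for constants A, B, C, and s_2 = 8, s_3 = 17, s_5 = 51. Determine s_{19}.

At j = 2, 3, 5: 2A + B + 4C = 8; 3A + B + 8C = 17; 5A + B + 32C = 51.
Subtracting the first from the second: A + 4C = 9.
Subtracting the second from the third: 2A + 24C = 34.
Solving: C = 1, A = 5, then B = -6.
So s_j = 5·j + (-6) + 1·2^j; at j=19 this is 524377.

524377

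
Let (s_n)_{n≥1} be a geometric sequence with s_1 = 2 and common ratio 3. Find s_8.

4374

s_n = 2·3^(n-1).
s_8 = 2·3^7 = 4374.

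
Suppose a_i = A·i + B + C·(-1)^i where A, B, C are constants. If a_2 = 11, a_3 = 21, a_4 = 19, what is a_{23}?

101

Write the equations: 2A + B + C = 11; 3A + B - C = 21; 4A + B + C = 19.
Subtracting the first from the second: A - 2C = 10.
Subtracting the second from the third: A + 2C = -2.
Solving: C = -3, A = 4, then B = 6.
Hence a_{23} = 4·23 + 6 + (-3)·(-1) = 101.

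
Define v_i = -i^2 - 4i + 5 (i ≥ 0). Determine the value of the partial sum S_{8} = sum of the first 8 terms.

Over i = 0..7: Σi = 28, Σi² = 140.
Total = (-1)·140 + (-4)·28 + (5)·8 = -212.

-212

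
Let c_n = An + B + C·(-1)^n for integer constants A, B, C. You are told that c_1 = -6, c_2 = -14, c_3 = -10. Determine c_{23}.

The three given values yield: A + B - C = -6; 2A + B + C = -14; 3A + B - C = -10.
Subtracting the first from the second: A + 2C = -8.
Subtracting the second from the third: A - 2C = 4.
Solving: C = -3, A = -2, then B = -7.
Hence c_{23} = -2·23 + (-7) + (-3)·(-1) = -50.

-50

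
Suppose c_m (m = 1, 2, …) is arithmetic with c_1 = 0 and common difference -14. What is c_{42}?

-574

c_m = 0 + (m - 1)·(-14).
c_{42} = 0 + 41·(-14) = -574.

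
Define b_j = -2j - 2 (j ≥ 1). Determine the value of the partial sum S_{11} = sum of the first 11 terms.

-154

Over j = 1..11: Σj = 66.
Total = (-2)·66 + (-2)·11 = -154.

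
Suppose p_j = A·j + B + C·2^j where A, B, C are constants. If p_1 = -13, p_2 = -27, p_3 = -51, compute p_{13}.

-41011

The three given values yield: A + B + 2C = -13; 2A + B + 4C = -27; 3A + B + 8C = -51.
Subtracting the first from the second: A + 2C = -14.
Subtracting the second from the third: A + 4C = -24.
Solving: C = -5, A = -4, then B = 1.
Hence p_{13} = -4·13 + 1 + (-5)·8192 = -41011.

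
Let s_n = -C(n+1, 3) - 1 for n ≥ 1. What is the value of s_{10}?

C(11, 3) = 165, so s_{10} = -166.

-166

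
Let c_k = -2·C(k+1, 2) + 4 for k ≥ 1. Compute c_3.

C(4, 2) = 6, so c_3 = -8.

-8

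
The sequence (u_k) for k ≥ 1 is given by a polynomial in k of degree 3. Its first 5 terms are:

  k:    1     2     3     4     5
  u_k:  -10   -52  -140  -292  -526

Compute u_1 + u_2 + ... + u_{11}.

1st diffs: -42, -88, -152, -234.
2nd diffs: -46, -64, -82.
3rd diffs: -18, -18 (constant).
So u_k = -3k^3 - 5k^2 - 6k + 4.
Continuing: …, -860, -1312, -1900, -2642, …, u_{11} = -4660.
Summing k = 1..11 (11 terms) gives -15950.

-15950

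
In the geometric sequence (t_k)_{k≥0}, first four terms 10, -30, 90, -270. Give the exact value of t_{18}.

3874204890

Common ratio r = -3.
t_k = 10·(-3)^(k-0).
t_{18} = 10·(-3)^18 = 3874204890.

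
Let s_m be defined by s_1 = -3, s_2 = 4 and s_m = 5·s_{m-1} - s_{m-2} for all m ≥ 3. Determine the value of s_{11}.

6436228

Applying the relation repeatedly:
s_3 = 23, s_4 = 111, s_5 = 532, s_6 = 2549, s_7 = 12213, s_8 = 58516, s_9 = 280367, s_{10} = 1343319, s_{11} = 6436228.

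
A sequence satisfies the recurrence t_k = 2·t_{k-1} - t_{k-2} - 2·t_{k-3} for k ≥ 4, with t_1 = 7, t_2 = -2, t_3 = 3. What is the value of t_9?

69

t_4 = -6  t_5 = -11  t_6 = -22  t_7 = -21  t_8 = 2  t_9 = 69.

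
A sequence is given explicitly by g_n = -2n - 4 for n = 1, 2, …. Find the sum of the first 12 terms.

-204

Over n = 1..12: Σn = 78.
Total = (-2)·78 + (-4)·12 = -204.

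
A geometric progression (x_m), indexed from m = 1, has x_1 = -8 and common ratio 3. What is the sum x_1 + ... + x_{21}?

x_m = (-8)·3^(m-1).
S = (-8)·(3^21 - 1)/(3 - 1) = (-8)·(10460353203 - 1)/(2) = -41841412808.

-41841412808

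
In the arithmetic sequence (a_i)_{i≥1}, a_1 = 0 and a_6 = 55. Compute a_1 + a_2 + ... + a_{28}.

4158

Common difference d = (55 - 0) / (6 - 1) = 11.
a_i = 0 + (i - 1)·11.
a_{28} = 297; S = 28·(0 + 297)/2 = 4158.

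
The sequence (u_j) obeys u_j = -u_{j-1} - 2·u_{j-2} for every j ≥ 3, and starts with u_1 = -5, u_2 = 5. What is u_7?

-35

Compute successive terms:
u_3 = 5  u_4 = -15  u_5 = 5  u_6 = 25  u_7 = -35.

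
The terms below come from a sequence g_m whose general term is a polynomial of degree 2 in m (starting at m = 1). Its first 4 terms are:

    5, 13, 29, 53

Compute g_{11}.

1st diffs: 8, 16, 24.
2nd diffs: 8, 8 (constant).
So g_m = 4m^2 - 4m + 5.
Evaluating at m = 11 gives g_{11} = 445.

445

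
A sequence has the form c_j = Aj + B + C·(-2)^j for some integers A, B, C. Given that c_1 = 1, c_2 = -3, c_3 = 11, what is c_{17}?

131103

Plug in j = 1, 2, 3: A + B - 2C = 1; 2A + B + 4C = -3; 3A + B - 8C = 11.
Subtracting the first from the second: A + 6C = -4.
Subtracting the second from the third: A - 12C = 14.
Solving: C = -1, A = 2, then B = -3.
Therefore c_{17} = 34 + (-3) + (-1)·(-131072) = 131103.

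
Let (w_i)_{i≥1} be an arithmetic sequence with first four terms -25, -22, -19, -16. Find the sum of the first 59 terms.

Common difference d = 3.
w_i = -25 + (i - 1)·3.
w_{59} = 149; S = 59·(-25 + 149)/2 = 3658.

3658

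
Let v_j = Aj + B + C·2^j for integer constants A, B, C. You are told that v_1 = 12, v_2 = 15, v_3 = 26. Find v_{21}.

At j = 1, 2, 3: A + B + 2C = 12; 2A + B + 4C = 15; 3A + B + 8C = 26.
Subtracting the first from the second: A + 2C = 3.
Subtracting the second from the third: A + 4C = 11.
Solving: C = 4, A = -5, then B = 9.
Hence v_{21} = -5·21 + 9 + 4·2097152 = 8388512.

8388512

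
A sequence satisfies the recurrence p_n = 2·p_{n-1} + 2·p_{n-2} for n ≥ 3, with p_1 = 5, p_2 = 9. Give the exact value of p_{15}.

Applying the relation repeatedly:
p_3 = 28  p_4 = 74  p_5 = 204  …  p_{12} = 231328  p_{13} = 632000  p_{14} = 1726656  p_{15} = 4717312.

4717312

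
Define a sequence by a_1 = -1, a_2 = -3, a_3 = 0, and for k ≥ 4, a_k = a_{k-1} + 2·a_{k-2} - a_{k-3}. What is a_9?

-43

Iterate the recurrence:
a_4 = -5  a_5 = -2  a_6 = -12  a_7 = -11  a_8 = -33  a_9 = -43.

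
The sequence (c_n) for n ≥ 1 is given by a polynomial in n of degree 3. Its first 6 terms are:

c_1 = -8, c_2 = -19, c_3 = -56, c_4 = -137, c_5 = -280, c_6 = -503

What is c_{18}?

-15971

1st diffs: -11, -37, -81, -143, -223.
2nd diffs: -26, -44, -62, -80.
3rd diffs: -18, -18, -18 (constant).
So c_n = -3n^3 + 5n^2 - 5n - 5.
Evaluating at n = 18 gives c_{18} = -15971.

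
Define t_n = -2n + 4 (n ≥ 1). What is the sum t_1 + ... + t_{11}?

Over n = 1..11: Σn = 66.
Total = (-2)·66 + (4)·11 = -88.

-88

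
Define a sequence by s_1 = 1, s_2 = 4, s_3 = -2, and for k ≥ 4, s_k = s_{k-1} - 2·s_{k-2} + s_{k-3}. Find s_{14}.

4

s_4 = -9; s_5 = -1; s_6 = 15; …; s_{11} = 55; s_{12} = -29; s_{13} = -109; s_{14} = 4.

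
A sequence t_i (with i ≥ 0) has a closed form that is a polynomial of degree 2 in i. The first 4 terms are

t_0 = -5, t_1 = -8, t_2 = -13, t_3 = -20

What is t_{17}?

-328

1st diffs: -3, -5, -7.
2nd diffs: -2, -2 (constant).
So t_i = -i^2 - 2i - 5.
Evaluating at i = 17 gives t_{17} = -328.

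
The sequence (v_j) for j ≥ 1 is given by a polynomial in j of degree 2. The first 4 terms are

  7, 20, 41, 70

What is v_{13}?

1st diffs: 13, 21, 29.
2nd diffs: 8, 8 (constant).
So v_j = 4j^2 + j + 2.
Evaluating at j = 13 gives v_{13} = 691.

691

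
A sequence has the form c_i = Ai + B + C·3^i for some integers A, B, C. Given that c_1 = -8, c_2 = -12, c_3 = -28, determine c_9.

Write the equations: A + B + 3C = -8; 2A + B + 9C = -12; 3A + B + 27C = -28.
Subtracting the first from the second: A + 6C = -4.
Subtracting the second from the third: A + 18C = -16.
Solving: C = -1, A = 2, then B = -7.
So c_i = 2·i + (-7) + (-1)·3^i; at i=9 this is -19672.

-19672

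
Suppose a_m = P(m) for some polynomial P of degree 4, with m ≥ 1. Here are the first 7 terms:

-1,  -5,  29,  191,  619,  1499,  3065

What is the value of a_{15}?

1st diffs: -4, 34, 162, 428, 880, 1566.
2nd diffs: 38, 128, 266, 452, 686.
3rd diffs: 90, 138, 186, 234.
4th diffs: 48, 48, 48 (constant).
Newton forward-difference form: a_m = -1 + (-4)·C(m-1,1) + 38·C(m-1,2) + 90·C(m-1,3) + 48·C(m-1,4).
At m = 15: m-1 = 14, so a_{15} = -1 - 56 + 3458 + 32760 + 48048 = 84209.

84209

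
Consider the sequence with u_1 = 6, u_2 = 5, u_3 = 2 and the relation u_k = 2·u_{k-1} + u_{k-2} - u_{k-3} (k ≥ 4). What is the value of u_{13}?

Iterate the recurrence:
u_4 = 3  u_5 = 3  u_6 = 7  u_7 = 14  u_8 = 32  u_9 = 71  u_{10} = 160  u_{11} = 359  u_{12} = 807  u_{13} = 1813.

1813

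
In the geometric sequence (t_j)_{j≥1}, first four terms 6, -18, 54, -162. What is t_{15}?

28697814

Common ratio r = -3.
t_j = 6·(-3)^(j-1).
t_{15} = 6·(-3)^14 = 28697814.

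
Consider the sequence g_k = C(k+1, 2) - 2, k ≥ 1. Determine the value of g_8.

C(9, 2) = 36, so g_8 = 34.

34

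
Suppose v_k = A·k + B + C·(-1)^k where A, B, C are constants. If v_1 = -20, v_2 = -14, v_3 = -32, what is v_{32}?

The three given values yield: A + B - C = -20; 2A + B + C = -14; 3A + B - C = -32.
Subtracting the first from the second: A + 2C = 6.
Subtracting the second from the third: A - 2C = -18.
Solving: C = 6, A = -6, then B = -8.
Hence v_{32} = -6·32 + (-8) + 6·1 = -194.

-194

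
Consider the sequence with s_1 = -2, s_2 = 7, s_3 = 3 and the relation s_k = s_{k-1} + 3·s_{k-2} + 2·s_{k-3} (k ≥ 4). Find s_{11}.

10983

Applying the relation repeatedly:
s_4 = 20;  s_5 = 43;  s_6 = 109;  s_7 = 278;  s_8 = 691;  s_9 = 1743;  s_{10} = 4372;  s_{11} = 10983.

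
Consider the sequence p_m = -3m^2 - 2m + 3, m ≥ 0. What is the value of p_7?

-158

p_7 = -3·7^2 - 2·7 + 3 = -158.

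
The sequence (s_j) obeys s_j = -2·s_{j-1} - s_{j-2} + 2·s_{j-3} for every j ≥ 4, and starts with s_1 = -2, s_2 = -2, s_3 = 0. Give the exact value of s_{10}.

s_4 = -2;  s_5 = 0;  s_6 = 2;  s_7 = -8;  s_8 = 14;  s_9 = -16;  s_{10} = 2.

2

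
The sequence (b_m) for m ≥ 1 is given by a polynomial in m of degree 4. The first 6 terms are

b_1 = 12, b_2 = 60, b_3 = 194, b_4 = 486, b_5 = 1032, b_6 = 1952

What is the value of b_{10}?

1st diffs: 48, 134, 292, 546, 920.
2nd diffs: 86, 158, 254, 374.
3rd diffs: 72, 96, 120.
4th diffs: 24, 24 (constant).
Newton forward-difference form: b_m = 12 + 48·C(m-1,1) + 86·C(m-1,2) + 72·C(m-1,3) + 24·C(m-1,4).
At m = 10: m-1 = 9, so b_{10} = 12 + 432 + 3096 + 6048 + 3024 = 12612.

12612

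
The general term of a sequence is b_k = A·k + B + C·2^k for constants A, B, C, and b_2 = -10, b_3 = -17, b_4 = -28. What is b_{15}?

-32813

Plug in k = 2, 3, 4: 2A + B + 4C = -10; 3A + B + 8C = -17; 4A + B + 16C = -28.
Subtracting the first from the second: A + 4C = -7.
Subtracting the second from the third: A + 8C = -11.
Solving: C = -1, A = -3, then B = 0.
So b_k = -3·k + 0 + (-1)·2^k; at k=15 this is -32813.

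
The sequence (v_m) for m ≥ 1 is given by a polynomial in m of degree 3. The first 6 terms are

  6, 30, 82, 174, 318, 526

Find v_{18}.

12382

1st diffs: 24, 52, 92, 144, 208.
2nd diffs: 28, 40, 52, 64.
3rd diffs: 12, 12, 12 (constant).
Newton forward-difference form: v_m = 6 + 24·C(m-1,1) + 28·C(m-1,2) + 12·C(m-1,3).
At m = 18: m-1 = 17, so v_{18} = 6 + 408 + 3808 + 8160 = 12382.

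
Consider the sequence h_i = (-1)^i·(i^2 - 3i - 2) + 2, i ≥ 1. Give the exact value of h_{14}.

154

(-1)^14 = 1; i^2 - 3i - 2 at i=14 is 152; so h_{14} = 154.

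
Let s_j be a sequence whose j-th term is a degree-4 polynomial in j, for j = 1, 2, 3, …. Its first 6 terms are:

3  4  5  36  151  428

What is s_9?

1st diffs: 1, 1, 31, 115, 277.
2nd diffs: 0, 30, 84, 162.
3rd diffs: 30, 54, 78.
4th diffs: 24, 24 (constant).
So s_j = j^4 - 5j^3 + 5j^2 + 6j - 4.
Evaluating at j = 9 gives s_9 = 3371.

3371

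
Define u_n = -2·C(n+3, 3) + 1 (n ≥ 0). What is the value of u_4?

C(7, 3) = 35, so u_4 = -69.

-69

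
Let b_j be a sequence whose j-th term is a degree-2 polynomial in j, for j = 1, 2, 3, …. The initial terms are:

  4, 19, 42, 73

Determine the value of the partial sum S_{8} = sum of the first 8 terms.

1st diffs: 15, 23, 31.
2nd diffs: 8, 8 (constant).
Newton forward-difference form: b_j = 4 + 15·C(j-1,1) + 8·C(j-1,2).
Continuing: 112, 159, 214, 277.
Summing j = 1..8 (8 terms) gives 900.

900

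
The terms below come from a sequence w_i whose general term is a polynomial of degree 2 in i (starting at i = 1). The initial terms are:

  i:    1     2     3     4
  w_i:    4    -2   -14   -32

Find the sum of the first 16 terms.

1st diffs: -6, -12, -18.
2nd diffs: -6, -6 (constant).
So w_i = -3i^2 + 3i + 4.
Continuing: …, -56, -86, -122, -164, …, w_{16} = -716.
Summing i = 1..16 (16 terms) gives -4016.

-4016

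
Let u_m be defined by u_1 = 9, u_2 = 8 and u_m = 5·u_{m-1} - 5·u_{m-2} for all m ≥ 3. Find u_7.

Iterate the recurrence:
u_3 = -5;  u_4 = -65;  u_5 = -300;  u_6 = -1175;  u_7 = -4375.

-4375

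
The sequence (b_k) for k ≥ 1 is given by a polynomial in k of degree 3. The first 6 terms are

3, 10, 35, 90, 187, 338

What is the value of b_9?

1st diffs: 7, 25, 55, 97, 151.
2nd diffs: 18, 30, 42, 54.
3rd diffs: 12, 12, 12 (constant).
Newton forward-difference form: b_k = 3 + 7·C(k-1,1) + 18·C(k-1,2) + 12·C(k-1,3).
At k = 9: k-1 = 8, so b_9 = 3 + 56 + 504 + 672 = 1235.

1235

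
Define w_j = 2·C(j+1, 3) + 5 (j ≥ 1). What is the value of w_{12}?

577

C(13, 3) = 286, so w_{12} = 577.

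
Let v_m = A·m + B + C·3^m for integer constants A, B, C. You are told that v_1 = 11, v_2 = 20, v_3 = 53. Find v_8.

At m = 1, 2, 3: A + B + 3C = 11; 2A + B + 9C = 20; 3A + B + 27C = 53.
Subtracting the first from the second: A + 6C = 9.
Subtracting the second from the third: A + 18C = 33.
Solving: C = 2, A = -3, then B = 8.
So v_m = -3·m + 8 + 2·3^m; at m=8 this is 13106.

13106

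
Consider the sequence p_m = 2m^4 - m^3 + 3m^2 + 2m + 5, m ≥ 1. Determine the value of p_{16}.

p_{16} = 2·16^4 - 1·16^3 + 3·16^2 + 2·16 + 5 = 127781.

127781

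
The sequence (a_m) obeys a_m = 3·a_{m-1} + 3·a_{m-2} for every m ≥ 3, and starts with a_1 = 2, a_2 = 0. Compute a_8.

Compute successive terms:
a_3 = 6;  a_4 = 18;  a_5 = 72;  a_6 = 270;  a_7 = 1026;  a_8 = 3888.

3888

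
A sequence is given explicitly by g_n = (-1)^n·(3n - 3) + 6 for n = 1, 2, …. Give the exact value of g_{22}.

(-1)^22 = 1; 3n - 3 at n=22 is 63; so g_{22} = 69.

69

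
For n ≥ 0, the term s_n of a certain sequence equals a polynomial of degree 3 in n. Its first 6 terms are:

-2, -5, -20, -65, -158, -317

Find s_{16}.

-11570

1st diffs: -3, -15, -45, -93, -159.
2nd diffs: -12, -30, -48, -66.
3rd diffs: -18, -18, -18 (constant).
Newton forward-difference form: s_n = -2 + (-3)·C(n,1) + (-12)·C(n,2) + (-18)·C(n,3).
At n = 16: n = 16, so s_{16} = -2 - 48 - 1440 - 10080 = -11570.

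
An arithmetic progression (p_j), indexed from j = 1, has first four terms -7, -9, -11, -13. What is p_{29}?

Common difference d = -2.
p_j = -7 + (j - 1)·(-2).
p_{29} = -7 + 28·(-2) = -63.

-63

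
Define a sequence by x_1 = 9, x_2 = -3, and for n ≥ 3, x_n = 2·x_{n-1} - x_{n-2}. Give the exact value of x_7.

Step forward from the initial values:
x_3 = -15, x_4 = -27, x_5 = -39, x_6 = -51, x_7 = -63.
(Characteristic roots are 1 and 1.)

-63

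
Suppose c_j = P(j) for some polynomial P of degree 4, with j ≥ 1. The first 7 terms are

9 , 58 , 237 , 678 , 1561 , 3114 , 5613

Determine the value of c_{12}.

45318

1st diffs: 49, 179, 441, 883, 1553, 2499.
2nd diffs: 130, 262, 442, 670, 946.
3rd diffs: 132, 180, 228, 276.
4th diffs: 48, 48, 48 (constant).
So c_j = 2j^4 + 2j^3 + 3j^2 - 4j + 6.
Evaluating at j = 12 gives c_{12} = 45318.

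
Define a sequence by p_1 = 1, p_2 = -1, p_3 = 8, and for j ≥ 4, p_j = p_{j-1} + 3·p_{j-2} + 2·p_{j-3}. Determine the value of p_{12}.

Step forward from the initial values:
p_4 = 7  p_5 = 29  p_6 = 66  p_7 = 167  p_8 = 423  p_9 = 1056  p_{10} = 2659  p_{11} = 6673  p_{12} = 16762.

16762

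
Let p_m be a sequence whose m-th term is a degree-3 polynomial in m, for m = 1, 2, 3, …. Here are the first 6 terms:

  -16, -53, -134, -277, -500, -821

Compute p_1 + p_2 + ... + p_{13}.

1st diffs: -37, -81, -143, -223, -321.
2nd diffs: -44, -62, -80, -98.
3rd diffs: -18, -18, -18 (constant).
Newton forward-difference form: p_m = -16 + (-37)·C(m-1,1) + (-44)·C(m-1,2) + (-18)·C(m-1,3).
Continuing: …, -1258, -1829, -2552, -3445, …, p_{13} = -7324.
Summing m = 1..13 (13 terms) gives -28548.

-28548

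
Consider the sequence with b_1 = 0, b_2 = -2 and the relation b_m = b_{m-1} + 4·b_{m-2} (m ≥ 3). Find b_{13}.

b_3 = -2;  b_4 = -10;  b_5 = -18;  …;  b_{10} = -2330;  b_{11} = -5858;  b_{12} = -15178;  b_{13} = -38610.

-38610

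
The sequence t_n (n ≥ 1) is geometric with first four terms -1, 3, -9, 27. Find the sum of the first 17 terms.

Common ratio r = -3.
t_n = (-1)·(-3)^(n-1).
S = (-1)·((-3)^17 - 1)/(-3 - 1) = (-1)·(-129140163 - 1)/(-4) = -32285041.

-32285041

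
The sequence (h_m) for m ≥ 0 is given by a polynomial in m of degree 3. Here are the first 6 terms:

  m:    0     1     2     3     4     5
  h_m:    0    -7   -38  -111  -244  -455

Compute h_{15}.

-10815

1st diffs: -7, -31, -73, -133, -211.
2nd diffs: -24, -42, -60, -78.
3rd diffs: -18, -18, -18 (constant).
So h_m = -3m^3 - 3m^2 - m.
Evaluating at m = 15 gives h_{15} = -10815.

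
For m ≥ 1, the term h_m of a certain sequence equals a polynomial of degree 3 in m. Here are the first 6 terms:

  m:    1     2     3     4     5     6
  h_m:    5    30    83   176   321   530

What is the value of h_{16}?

8780

1st diffs: 25, 53, 93, 145, 209.
2nd diffs: 28, 40, 52, 64.
3rd diffs: 12, 12, 12 (constant).
Newton forward-difference form: h_m = 5 + 25·C(m-1,1) + 28·C(m-1,2) + 12·C(m-1,3).
At m = 16: m-1 = 15, so h_{16} = 5 + 375 + 2940 + 5460 = 8780.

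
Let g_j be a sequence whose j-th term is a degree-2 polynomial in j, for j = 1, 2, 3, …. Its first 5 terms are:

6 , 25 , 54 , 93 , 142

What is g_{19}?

1st diffs: 19, 29, 39, 49.
2nd diffs: 10, 10, 10 (constant).
Newton forward-difference form: g_j = 6 + 19·C(j-1,1) + 10·C(j-1,2).
At j = 19: j-1 = 18, so g_{19} = 6 + 342 + 1530 = 1878.

1878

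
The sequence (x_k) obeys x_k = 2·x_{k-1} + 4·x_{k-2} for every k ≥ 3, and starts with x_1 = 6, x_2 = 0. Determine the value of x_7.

Step forward from the initial values:
x_3 = 24  x_4 = 48  x_5 = 192  x_6 = 576  x_7 = 1920.

1920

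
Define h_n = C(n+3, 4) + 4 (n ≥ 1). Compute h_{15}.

C(18, 4) = 3060, so h_{15} = 3064.

3064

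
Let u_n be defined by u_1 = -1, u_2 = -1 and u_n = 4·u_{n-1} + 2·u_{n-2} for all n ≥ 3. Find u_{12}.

-4004256

Applying the relation repeatedly:
u_3 = -6; u_4 = -26; u_5 = -116; u_6 = -516; u_7 = -2296; u_8 = -10216; u_9 = -45456; u_{10} = -202256; u_{11} = -899936; u_{12} = -4004256.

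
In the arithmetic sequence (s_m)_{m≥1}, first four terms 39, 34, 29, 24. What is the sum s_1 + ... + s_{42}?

-2667

Common difference d = -5.
s_m = 39 + (m - 1)·(-5).
s_{42} = -166; S = 42·(39 + (-166))/2 = -2667.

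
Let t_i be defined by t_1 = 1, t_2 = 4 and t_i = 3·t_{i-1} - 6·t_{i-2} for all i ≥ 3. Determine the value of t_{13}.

-62694

Iterate the recurrence:
t_3 = 6; t_4 = -6; t_5 = -54; …; t_{10} = 2754; t_{11} = -4374; t_{12} = -29646; t_{13} = -62694.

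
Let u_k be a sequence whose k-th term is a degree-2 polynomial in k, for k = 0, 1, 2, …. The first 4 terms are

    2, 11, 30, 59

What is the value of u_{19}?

1883

1st diffs: 9, 19, 29.
2nd diffs: 10, 10 (constant).
Newton forward-difference form: u_k = 2 + 9·C(k,1) + 10·C(k,2).
At k = 19: k = 19, so u_{19} = 2 + 171 + 1710 = 1883.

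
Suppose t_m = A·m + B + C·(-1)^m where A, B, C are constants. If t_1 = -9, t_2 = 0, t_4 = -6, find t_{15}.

-51

Plug in m = 1, 2, 4: A + B - C = -9; 2A + B + C = 0; 4A + B + C = -6.
Subtracting the first from the second: A + 2C = 9.
Subtracting the second from the third: 2A = -6.
Solving: C = 6, A = -3, then B = 0.
So t_m = -3·m + 0 + 6·(-1)^m; at m=15 this is -51.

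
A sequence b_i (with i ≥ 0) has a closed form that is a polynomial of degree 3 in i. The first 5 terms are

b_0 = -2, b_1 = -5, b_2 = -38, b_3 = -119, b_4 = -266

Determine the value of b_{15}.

1st diffs: -3, -33, -81, -147.
2nd diffs: -30, -48, -66.
3rd diffs: -18, -18 (constant).
Newton forward-difference form: b_i = -2 + (-3)·C(i,1) + (-30)·C(i,2) + (-18)·C(i,3).
At i = 15: i = 15, so b_{15} = -2 - 45 - 3150 - 8190 = -11387.

-11387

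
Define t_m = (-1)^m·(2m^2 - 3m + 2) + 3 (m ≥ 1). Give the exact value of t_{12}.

(-1)^12 = 1; 2m^2 - 3m + 2 at m=12 is 254; so t_{12} = 257.

257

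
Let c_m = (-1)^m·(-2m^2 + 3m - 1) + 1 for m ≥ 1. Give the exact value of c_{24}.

-1080

(-1)^24 = 1; -2m^2 + 3m - 1 at m=24 is -1081; so c_{24} = -1080.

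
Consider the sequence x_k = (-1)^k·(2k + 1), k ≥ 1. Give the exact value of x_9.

-19

(-1)^9 = -1; 2k + 1 at k=9 is 19; so x_9 = -19.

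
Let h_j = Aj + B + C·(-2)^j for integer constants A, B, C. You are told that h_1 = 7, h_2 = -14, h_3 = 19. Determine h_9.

Write the equations: A + B - 2C = 7; 2A + B + 4C = -14; 3A + B - 8C = 19.
Subtracting the first from the second: A + 6C = -21.
Subtracting the second from the third: A - 12C = 33.
Solving: C = -3, A = -3, then B = 4.
So h_j = -3·j + 4 + (-3)·(-2)^j; at j=9 this is 1513.

1513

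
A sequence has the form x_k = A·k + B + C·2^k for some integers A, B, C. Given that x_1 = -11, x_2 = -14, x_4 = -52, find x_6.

Plug in k = 1, 2, 4: A + B + 2C = -11; 2A + B + 4C = -14; 4A + B + 16C = -52.
Subtracting the first from the second: A + 2C = -3.
Subtracting the second from the third: 2A + 12C = -38.
Solving: C = -4, A = 5, then B = -8.
So x_k = 5·k + (-8) + (-4)·2^k; at k=6 this is -234.

-234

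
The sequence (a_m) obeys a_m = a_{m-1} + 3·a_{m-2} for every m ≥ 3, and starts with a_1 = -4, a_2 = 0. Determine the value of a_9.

-1164

Iterate the recurrence:
a_3 = -12; a_4 = -12; a_5 = -48; a_6 = -84; a_7 = -228; a_8 = -480; a_9 = -1164.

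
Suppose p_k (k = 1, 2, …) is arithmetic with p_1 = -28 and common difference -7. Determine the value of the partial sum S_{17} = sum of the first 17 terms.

p_k = -28 + (k - 1)·(-7).
p_{17} = -140; S = 17·(-28 + (-140))/2 = -1428.

-1428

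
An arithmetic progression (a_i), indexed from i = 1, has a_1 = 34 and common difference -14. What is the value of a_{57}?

a_i = 34 + (i - 1)·(-14).
a_{57} = 34 + 56·(-14) = -750.

-750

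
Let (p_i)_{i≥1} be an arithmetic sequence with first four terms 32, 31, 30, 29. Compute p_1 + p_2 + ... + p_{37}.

518

Common difference d = -1.
p_i = 32 + (i - 1)·(-1).
p_{37} = -4; S = 37·(32 + (-4))/2 = 518.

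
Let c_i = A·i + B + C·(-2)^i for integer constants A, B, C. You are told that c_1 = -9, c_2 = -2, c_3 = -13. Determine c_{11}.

-2045

At i = 1, 2, 3: A + B - 2C = -9; 2A + B + 4C = -2; 3A + B - 8C = -13.
Subtracting the first from the second: A + 6C = 7.
Subtracting the second from the third: A - 12C = -11.
Solving: C = 1, A = 1, then B = -8.
Therefore c_{11} = 11 + (-8) + 1·(-2048) = -2045.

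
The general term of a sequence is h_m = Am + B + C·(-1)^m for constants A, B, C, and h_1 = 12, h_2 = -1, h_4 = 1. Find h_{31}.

The three given values yield: A + B - C = 12; 2A + B + C = -1; 4A + B + C = 1.
Subtracting the first from the second: A + 2C = -13.
Subtracting the second from the third: 2A = 2.
Solving: C = -7, A = 1, then B = 4.
Therefore h_{31} = 31 + 4 + (-7)·(-1) = 42.

42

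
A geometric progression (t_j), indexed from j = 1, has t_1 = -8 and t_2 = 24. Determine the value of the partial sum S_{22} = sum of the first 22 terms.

Common ratio r = -3.
t_j = (-8)·(-3)^(j-1).
S = (-8)·((-3)^22 - 1)/(-3 - 1) = (-8)·(31381059609 - 1)/(-4) = 62762119216.

62762119216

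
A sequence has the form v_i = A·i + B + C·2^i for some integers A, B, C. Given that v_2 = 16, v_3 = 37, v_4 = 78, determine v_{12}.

20486

Write the equations: 2A + B + 4C = 16; 3A + B + 8C = 37; 4A + B + 16C = 78.
Subtracting the first from the second: A + 4C = 21.
Subtracting the second from the third: A + 8C = 41.
Solving: C = 5, A = 1, then B = -6.
So v_i = 1·i + (-6) + 5·2^i; at i=12 this is 20486.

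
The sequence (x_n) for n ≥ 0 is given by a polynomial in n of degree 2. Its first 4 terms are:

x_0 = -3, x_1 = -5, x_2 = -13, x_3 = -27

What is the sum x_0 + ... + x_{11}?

-1488

1st diffs: -2, -8, -14.
2nd diffs: -6, -6 (constant).
So x_n = -3n^2 + n - 3.
Continuing: …, -47, -73, -105, -143, …, x_{11} = -355.
Summing n = 0..11 (12 terms) gives -1488.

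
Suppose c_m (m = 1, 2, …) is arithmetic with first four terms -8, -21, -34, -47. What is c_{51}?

-658

Common difference d = -13.
c_m = -8 + (m - 1)·(-13).
c_{51} = -8 + 50·(-13) = -658.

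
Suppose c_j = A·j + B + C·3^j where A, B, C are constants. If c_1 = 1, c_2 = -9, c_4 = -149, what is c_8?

-13101

Plug in j = 1, 2, 4: A + B + 3C = 1; 2A + B + 9C = -9; 4A + B + 81C = -149.
Subtracting the first from the second: A + 6C = -10.
Subtracting the second from the third: 2A + 72C = -140.
Solving: C = -2, A = 2, then B = 5.
Therefore c_8 = 16 + 5 + (-2)·6561 = -13101.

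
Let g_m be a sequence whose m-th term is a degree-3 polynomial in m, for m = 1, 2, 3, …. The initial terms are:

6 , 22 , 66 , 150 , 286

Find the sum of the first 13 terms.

17914

1st diffs: 16, 44, 84, 136.
2nd diffs: 28, 40, 52.
3rd diffs: 12, 12 (constant).
Newton forward-difference form: g_m = 6 + 16·C(m-1,1) + 28·C(m-1,2) + 12·C(m-1,3).
Continuing: …, 486, 762, 1126, 1590, …, g_{13} = 4686.
Summing m = 1..13 (13 terms) gives 17914.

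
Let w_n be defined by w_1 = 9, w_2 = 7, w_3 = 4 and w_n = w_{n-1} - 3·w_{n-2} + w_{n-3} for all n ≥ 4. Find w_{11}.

340

Compute successive terms:
w_4 = -8, w_5 = -13, w_6 = 15, w_7 = 46, w_8 = -12, w_9 = -135, w_{10} = -53, w_{11} = 340.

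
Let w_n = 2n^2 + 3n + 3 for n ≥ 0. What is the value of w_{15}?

w_{15} = 2·15^2 + 3·15 + 3 = 498.

498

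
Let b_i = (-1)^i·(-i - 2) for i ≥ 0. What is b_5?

7

(-1)^5 = -1; -i - 2 at i=5 is -7; so b_5 = 7.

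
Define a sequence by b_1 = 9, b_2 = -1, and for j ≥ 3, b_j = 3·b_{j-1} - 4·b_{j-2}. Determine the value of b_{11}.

-3687

Step forward from the initial values:
b_3 = -39  b_4 = -113  b_5 = -183  b_6 = -97  b_7 = 441  b_8 = 1711  b_9 = 3369  b_{10} = 3263  b_{11} = -3687.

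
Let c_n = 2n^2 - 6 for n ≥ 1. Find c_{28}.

c_{28} = 2·28^2 - 6 = 1562.

1562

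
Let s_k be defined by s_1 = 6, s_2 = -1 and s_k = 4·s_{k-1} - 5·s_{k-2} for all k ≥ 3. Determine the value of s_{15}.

249046

Step forward from the initial values:
s_3 = -34, s_4 = -131, s_5 = -354, …, s_{12} = 99949, s_{13} = 204366, s_{14} = 317719, s_{15} = 249046.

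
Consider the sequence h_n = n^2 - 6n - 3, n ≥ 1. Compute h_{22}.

h_{22} = 1·22^2 - 6·22 - 3 = 349.

349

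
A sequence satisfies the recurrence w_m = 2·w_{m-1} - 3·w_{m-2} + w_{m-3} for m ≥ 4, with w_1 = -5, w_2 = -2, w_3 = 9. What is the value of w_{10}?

Step forward from the initial values:
w_4 = 19;  w_5 = 9;  w_6 = -30;  w_7 = -68;  w_8 = -37;  w_9 = 100;  w_{10} = 243.

243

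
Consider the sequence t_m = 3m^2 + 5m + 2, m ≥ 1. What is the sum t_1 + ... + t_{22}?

Over m = 1..22: Σm = 253, Σm² = 3795.
Total = (3)·3795 + (5)·253 + (2)·22 = 12694.

12694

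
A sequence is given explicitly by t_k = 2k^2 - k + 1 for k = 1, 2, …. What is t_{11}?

232

t_{11} = 2·11^2 - 1·11 + 1 = 232.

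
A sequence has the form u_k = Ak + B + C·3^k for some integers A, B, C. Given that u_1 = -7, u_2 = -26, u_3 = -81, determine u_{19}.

Write the equations: A + B + 3C = -7; 2A + B + 9C = -26; 3A + B + 27C = -81.
Subtracting the first from the second: A + 6C = -19.
Subtracting the second from the third: A + 18C = -55.
Solving: C = -3, A = -1, then B = 3.
Therefore u_{19} = -19 + 3 + (-3)·1162261467 = -3486784417.

-3486784417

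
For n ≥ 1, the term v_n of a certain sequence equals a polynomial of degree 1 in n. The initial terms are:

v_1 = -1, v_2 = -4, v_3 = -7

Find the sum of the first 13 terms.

-247

1st diffs: -3, -3 (constant).
So v_n = -3n + 2.
Continuing: …, -10, -13, -16, -19, …, v_{13} = -37.
Summing n = 1..13 (13 terms) gives -247.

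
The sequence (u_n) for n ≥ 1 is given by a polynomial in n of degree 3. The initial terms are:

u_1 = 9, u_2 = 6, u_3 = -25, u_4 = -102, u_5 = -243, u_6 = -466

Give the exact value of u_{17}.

-13479

1st diffs: -3, -31, -77, -141, -223.
2nd diffs: -28, -46, -64, -82.
3rd diffs: -18, -18, -18 (constant).
So u_n = -3n^3 + 4n^2 + 6n + 2.
Evaluating at n = 17 gives u_{17} = -13479.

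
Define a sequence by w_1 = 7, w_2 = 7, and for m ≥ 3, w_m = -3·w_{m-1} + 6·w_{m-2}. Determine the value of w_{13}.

Iterate the recurrence:
w_3 = 21;  w_4 = -21;  w_5 = 189;  …;  w_{10} = -264789;  w_{11} = 1158381;  w_{12} = -5063877;  w_{13} = 22141917.

22141917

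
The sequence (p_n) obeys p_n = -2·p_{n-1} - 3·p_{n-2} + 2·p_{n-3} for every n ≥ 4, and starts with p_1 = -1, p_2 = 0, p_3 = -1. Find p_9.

Compute successive terms:
p_4 = 0  p_5 = 3  p_6 = -8  p_7 = 7  p_8 = 16  p_9 = -69.

-69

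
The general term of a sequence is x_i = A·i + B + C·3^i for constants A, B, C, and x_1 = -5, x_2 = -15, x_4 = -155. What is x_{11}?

-354273

At i = 1, 2, 4: A + B + 3C = -5; 2A + B + 9C = -15; 4A + B + 81C = -155.
Subtracting the first from the second: A + 6C = -10.
Subtracting the second from the third: 2A + 72C = -140.
Solving: C = -2, A = 2, then B = -1.
So x_i = 2·i + (-1) + (-2)·3^i; at i=11 this is -354273.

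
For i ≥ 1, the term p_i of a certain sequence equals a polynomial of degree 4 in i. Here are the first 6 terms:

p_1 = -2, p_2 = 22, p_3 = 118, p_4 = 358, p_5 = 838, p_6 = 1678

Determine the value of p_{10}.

11878

1st diffs: 24, 96, 240, 480, 840.
2nd diffs: 72, 144, 240, 360.
3rd diffs: 72, 96, 120.
4th diffs: 24, 24 (constant).
Newton forward-difference form: p_i = -2 + 24·C(i-1,1) + 72·C(i-1,2) + 72·C(i-1,3) + 24·C(i-1,4).
At i = 10: i-1 = 9, so p_{10} = -2 + 216 + 2592 + 6048 + 3024 = 11878.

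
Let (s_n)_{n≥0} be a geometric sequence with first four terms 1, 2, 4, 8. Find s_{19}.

Common ratio r = 2.
s_n = 1·2^(n-0).
s_{19} = 1·2^19 = 524288.

524288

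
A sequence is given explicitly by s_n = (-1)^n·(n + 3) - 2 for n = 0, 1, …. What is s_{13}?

(-1)^13 = -1; n + 3 at n=13 is 16; so s_{13} = -18.

-18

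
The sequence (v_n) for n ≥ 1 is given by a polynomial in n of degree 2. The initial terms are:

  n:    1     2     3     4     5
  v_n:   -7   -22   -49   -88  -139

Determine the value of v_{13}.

-979

1st diffs: -15, -27, -39, -51.
2nd diffs: -12, -12, -12 (constant).
Newton forward-difference form: v_n = -7 + (-15)·C(n-1,1) + (-12)·C(n-1,2).
At n = 13: n-1 = 12, so v_{13} = -7 - 180 - 792 = -979.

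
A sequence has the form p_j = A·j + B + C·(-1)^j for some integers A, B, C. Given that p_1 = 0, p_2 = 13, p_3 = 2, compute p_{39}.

Write the equations: A + B - C = 0; 2A + B + C = 13; 3A + B - C = 2.
Subtracting the first from the second: A + 2C = 13.
Subtracting the second from the third: A - 2C = -11.
Solving: C = 6, A = 1, then B = 5.
Hence p_{39} = 1·39 + 5 + 6·(-1) = 38.

38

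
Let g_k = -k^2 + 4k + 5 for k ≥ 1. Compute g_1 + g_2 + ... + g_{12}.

Over k = 1..12: Σk = 78, Σk² = 650.
Total = (-1)·650 + (4)·78 + (5)·12 = -278.

-278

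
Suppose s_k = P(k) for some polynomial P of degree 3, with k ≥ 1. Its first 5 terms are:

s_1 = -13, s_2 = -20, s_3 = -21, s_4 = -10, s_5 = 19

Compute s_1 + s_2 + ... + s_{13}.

5291

1st diffs: -7, -1, 11, 29.
2nd diffs: 6, 12, 18.
3rd diffs: 6, 6 (constant).
Newton forward-difference form: s_k = -13 + (-7)·C(k-1,1) + 6·C(k-1,2) + 6·C(k-1,3).
Continuing: …, 72, 155, 274, 435, …, s_{13} = 1619.
Summing k = 1..13 (13 terms) gives 5291.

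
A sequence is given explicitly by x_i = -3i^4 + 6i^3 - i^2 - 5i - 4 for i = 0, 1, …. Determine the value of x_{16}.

-172372

x_{16} = -3·16^4 + 6·16^3 - 1·16^2 - 5·16 - 4 = -172372.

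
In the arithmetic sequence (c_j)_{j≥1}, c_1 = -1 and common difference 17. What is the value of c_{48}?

c_j = -1 + (j - 1)·17.
c_{48} = -1 + 47·17 = 798.

798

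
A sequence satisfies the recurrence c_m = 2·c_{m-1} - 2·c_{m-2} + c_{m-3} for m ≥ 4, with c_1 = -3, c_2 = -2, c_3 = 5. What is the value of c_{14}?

-2

Applying the relation repeatedly:
c_4 = 11, c_5 = 10, c_6 = 3, …, c_{11} = 10, c_{12} = 3, c_{13} = -3, c_{14} = -2.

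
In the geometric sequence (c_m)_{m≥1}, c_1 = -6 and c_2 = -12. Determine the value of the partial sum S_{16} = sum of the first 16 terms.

-393210

Common ratio r = 2.
c_m = (-6)·2^(m-1).
S = (-6)·(2^16 - 1)/(2 - 1) = (-6)·(65536 - 1)/(1) = -393210.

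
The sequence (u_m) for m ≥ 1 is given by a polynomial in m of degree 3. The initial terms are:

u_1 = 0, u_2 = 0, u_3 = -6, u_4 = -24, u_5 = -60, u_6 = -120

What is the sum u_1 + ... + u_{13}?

-6006

1st diffs: 0, -6, -18, -36, -60.
2nd diffs: -6, -12, -18, -24.
3rd diffs: -6, -6, -6 (constant).
So u_m = -m^3 + 3m^2 - 2m.
Continuing: …, -210, -336, -504, -720, …, u_{13} = -1716.
Summing m = 1..13 (13 terms) gives -6006.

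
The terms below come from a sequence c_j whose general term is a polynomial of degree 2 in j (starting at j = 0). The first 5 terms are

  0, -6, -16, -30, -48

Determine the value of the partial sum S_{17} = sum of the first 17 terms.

-3536

1st diffs: -6, -10, -14, -18.
2nd diffs: -4, -4, -4 (constant).
Newton forward-difference form: c_j = (-6)·C(j,1) + (-4)·C(j,2).
Continuing: …, -70, -96, -126, -160, …, c_{16} = -576.
Summing j = 0..16 (17 terms) gives -3536.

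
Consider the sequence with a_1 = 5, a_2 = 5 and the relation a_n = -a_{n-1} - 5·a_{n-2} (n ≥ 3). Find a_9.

1370

a_3 = -30;  a_4 = 5;  a_5 = 145;  a_6 = -170;  a_7 = -555;  a_8 = 1405;  a_9 = 1370.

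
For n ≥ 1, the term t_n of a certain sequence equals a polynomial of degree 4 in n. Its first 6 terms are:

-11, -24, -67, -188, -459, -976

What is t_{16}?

1st diffs: -13, -43, -121, -271, -517.
2nd diffs: -30, -78, -150, -246.
3rd diffs: -48, -72, -96.
4th diffs: -24, -24 (constant).
Newton forward-difference form: t_n = -11 + (-13)·C(n-1,1) + (-30)·C(n-1,2) + (-48)·C(n-1,3) + (-24)·C(n-1,4).
At n = 16: n-1 = 15, so t_{16} = -11 - 195 - 3150 - 21840 - 32760 = -57956.

-57956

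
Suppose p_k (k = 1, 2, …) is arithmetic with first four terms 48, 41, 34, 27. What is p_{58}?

-351

Common difference d = -7.
p_k = 48 + (k - 1)·(-7).
p_{58} = 48 + 57·(-7) = -351.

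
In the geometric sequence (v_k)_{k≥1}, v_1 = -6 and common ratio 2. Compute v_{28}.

v_k = (-6)·2^(k-1).
v_{28} = (-6)·2^27 = -805306368.

-805306368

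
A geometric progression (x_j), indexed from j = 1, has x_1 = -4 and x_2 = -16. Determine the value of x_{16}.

-4294967296

Common ratio r = 4.
x_j = (-4)·4^(j-1).
x_{16} = (-4)·4^15 = -4294967296.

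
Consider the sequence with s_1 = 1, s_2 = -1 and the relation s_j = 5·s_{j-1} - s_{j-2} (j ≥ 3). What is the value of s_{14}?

-184966321

Applying the relation repeatedly:
s_3 = -6;  s_4 = -29;  s_5 = -139;  …;  s_{11} = -1681651;  s_{12} = -8057274;  s_{13} = -38604719;  s_{14} = -184966321.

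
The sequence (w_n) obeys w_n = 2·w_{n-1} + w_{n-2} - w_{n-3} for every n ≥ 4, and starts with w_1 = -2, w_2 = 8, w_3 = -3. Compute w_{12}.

-191

Iterate the recurrence:
w_4 = 4;  w_5 = -3;  w_6 = 1;  w_7 = -5;  w_8 = -6;  w_9 = -18;  w_{10} = -37;  w_{11} = -86;  w_{12} = -191.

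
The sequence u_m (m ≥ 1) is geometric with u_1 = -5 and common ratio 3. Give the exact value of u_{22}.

u_m = (-5)·3^(m-1).
u_{22} = (-5)·3^21 = -52301766015.

-52301766015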